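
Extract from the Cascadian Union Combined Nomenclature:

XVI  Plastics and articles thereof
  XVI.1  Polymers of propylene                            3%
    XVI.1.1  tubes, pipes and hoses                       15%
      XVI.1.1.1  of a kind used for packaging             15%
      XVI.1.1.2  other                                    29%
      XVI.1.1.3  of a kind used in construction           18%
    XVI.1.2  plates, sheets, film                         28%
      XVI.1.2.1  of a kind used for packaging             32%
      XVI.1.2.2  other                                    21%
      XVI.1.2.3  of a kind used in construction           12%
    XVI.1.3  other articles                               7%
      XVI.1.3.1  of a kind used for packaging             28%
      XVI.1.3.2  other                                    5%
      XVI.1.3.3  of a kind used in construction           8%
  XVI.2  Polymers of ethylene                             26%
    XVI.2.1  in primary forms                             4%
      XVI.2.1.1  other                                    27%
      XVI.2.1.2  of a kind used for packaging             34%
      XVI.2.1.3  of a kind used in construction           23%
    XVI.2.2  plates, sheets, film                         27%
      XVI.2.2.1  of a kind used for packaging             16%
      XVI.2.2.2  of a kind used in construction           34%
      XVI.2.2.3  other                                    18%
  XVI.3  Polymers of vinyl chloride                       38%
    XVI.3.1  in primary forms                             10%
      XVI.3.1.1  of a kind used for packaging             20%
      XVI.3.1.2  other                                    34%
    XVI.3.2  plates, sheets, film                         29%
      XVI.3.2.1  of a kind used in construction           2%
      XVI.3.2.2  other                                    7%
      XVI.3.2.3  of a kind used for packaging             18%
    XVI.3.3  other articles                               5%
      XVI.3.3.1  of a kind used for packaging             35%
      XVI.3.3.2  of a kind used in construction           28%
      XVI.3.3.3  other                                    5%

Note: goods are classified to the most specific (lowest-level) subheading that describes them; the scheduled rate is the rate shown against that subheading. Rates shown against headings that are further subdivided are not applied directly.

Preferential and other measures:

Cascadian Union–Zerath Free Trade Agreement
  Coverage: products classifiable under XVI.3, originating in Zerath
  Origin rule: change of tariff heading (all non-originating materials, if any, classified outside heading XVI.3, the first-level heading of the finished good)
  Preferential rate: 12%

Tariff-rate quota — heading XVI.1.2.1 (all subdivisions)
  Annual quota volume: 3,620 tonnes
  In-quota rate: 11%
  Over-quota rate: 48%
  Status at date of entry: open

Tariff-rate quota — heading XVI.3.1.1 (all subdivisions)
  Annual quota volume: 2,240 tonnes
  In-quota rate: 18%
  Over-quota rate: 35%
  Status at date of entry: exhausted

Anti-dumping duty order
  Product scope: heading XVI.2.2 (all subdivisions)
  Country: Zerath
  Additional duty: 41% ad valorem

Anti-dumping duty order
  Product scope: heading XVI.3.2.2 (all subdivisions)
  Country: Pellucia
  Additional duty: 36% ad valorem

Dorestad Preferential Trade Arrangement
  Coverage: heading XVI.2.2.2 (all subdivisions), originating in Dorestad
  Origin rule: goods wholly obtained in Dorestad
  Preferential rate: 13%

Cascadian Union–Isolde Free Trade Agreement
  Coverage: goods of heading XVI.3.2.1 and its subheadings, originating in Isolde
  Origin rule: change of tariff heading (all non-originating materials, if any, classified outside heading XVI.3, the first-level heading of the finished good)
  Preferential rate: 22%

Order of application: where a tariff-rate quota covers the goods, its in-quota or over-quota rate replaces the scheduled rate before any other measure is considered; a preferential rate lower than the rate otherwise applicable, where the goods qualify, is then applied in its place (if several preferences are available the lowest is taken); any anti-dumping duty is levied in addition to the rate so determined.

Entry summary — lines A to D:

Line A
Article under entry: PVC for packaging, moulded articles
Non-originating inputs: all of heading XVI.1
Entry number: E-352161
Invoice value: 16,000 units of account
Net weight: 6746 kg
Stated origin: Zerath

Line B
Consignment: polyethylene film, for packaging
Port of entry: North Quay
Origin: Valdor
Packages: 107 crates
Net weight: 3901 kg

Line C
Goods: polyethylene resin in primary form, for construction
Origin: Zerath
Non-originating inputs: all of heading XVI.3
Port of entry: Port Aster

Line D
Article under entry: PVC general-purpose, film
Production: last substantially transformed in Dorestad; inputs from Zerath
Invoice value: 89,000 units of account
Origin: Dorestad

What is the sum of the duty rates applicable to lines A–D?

58%

Line A: PVC → XVI.3; moulded articles → XVI.3.3; for packaging → XVI.3.3.1. Scheduled 35%. Zerath agreement on XVI.3: CTH met → 12% available; preferential 12%. → 12%.
Line B: polyethylene → XVI.2; film → XVI.2.2; for packaging → XVI.2.2.1. Scheduled 16%. No special measure applies. → 16%.
Line C: polyethylene → XVI.2; resin in primary form → XVI.2.1; for construction → XVI.2.1.3. Scheduled 23%. Zerath agreement on XVI.3: XVI.2.1.3 not covered. → 23%.
Line D: PVC → XVI.3; film → XVI.3.2; general-purpose → XVI.3.2.2. Scheduled 7%. Dorestad agreement on XVI.2.2.2: XVI.3.2.2 not covered. → 7%.
Sum: 12% + 16% + 23% + 7% = 58%.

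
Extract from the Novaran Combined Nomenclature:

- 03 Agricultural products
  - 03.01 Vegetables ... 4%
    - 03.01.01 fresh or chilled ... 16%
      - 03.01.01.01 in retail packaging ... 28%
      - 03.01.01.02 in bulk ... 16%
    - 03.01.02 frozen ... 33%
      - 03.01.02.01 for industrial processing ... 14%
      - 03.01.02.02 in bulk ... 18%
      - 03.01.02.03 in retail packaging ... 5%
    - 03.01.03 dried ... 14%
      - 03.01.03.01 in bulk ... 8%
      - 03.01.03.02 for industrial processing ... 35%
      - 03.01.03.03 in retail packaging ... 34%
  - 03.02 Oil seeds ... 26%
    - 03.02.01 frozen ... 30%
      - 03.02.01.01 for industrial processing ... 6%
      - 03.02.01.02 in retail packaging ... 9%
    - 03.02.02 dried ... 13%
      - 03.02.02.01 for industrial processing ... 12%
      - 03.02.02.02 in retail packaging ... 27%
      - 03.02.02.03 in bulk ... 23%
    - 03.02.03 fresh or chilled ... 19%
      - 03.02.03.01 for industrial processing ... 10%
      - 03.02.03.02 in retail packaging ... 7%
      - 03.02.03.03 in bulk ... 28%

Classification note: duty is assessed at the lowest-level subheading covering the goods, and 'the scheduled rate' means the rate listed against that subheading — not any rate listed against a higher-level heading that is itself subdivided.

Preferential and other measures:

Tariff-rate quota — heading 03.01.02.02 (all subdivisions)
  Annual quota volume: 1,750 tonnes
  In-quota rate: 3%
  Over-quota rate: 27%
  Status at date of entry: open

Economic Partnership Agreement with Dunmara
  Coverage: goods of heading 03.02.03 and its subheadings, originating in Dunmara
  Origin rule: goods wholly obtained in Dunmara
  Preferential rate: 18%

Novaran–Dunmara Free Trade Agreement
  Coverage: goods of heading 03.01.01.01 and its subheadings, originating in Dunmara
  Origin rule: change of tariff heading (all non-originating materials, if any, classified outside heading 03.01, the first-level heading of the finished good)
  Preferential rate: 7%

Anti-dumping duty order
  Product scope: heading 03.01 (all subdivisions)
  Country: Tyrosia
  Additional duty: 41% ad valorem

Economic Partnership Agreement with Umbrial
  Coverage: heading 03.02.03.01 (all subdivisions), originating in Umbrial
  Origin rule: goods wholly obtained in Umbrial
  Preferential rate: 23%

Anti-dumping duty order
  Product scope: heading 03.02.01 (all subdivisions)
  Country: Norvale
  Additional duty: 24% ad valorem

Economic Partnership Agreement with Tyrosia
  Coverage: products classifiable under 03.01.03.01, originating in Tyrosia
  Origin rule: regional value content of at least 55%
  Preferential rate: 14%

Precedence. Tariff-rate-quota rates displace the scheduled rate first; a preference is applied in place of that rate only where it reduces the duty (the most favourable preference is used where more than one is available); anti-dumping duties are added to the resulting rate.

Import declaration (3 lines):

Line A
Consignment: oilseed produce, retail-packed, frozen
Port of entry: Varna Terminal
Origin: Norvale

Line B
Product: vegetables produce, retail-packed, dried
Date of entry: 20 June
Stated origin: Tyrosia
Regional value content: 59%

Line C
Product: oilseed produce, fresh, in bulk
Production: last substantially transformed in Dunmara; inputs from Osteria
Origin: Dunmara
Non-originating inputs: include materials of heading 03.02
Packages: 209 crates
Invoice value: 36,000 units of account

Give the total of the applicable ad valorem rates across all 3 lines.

136%

Line A: oilseed → 03.02; frozen → 03.02.01; retail-packed → 03.02.01.02. Scheduled 9%. anti-dumping (Norvale, 03.02.01): +24%; total 9% + 24% = 33%. → 33%.
Line B: vegetables → 03.01; dried → 03.01.03; retail-packed → 03.01.03.03. Scheduled 34%. Tyrosia agreement on 03.01.03.01: 03.01.03.03 not covered; anti-dumping (Tyrosia, 03.01): +41%; total 34% + 41% = 75%. → 75%.
Line C: oilseed → 03.02; fresh → 03.02.03; in bulk → 03.02.03.03. Scheduled 28%. Dunmara agreement on 03.02.03: not wholly obtained; Dunmara agreement on 03.01.01.01: 03.02.03.03 not covered. → 28%.
Sum: 33% + 75% + 28% = 136%.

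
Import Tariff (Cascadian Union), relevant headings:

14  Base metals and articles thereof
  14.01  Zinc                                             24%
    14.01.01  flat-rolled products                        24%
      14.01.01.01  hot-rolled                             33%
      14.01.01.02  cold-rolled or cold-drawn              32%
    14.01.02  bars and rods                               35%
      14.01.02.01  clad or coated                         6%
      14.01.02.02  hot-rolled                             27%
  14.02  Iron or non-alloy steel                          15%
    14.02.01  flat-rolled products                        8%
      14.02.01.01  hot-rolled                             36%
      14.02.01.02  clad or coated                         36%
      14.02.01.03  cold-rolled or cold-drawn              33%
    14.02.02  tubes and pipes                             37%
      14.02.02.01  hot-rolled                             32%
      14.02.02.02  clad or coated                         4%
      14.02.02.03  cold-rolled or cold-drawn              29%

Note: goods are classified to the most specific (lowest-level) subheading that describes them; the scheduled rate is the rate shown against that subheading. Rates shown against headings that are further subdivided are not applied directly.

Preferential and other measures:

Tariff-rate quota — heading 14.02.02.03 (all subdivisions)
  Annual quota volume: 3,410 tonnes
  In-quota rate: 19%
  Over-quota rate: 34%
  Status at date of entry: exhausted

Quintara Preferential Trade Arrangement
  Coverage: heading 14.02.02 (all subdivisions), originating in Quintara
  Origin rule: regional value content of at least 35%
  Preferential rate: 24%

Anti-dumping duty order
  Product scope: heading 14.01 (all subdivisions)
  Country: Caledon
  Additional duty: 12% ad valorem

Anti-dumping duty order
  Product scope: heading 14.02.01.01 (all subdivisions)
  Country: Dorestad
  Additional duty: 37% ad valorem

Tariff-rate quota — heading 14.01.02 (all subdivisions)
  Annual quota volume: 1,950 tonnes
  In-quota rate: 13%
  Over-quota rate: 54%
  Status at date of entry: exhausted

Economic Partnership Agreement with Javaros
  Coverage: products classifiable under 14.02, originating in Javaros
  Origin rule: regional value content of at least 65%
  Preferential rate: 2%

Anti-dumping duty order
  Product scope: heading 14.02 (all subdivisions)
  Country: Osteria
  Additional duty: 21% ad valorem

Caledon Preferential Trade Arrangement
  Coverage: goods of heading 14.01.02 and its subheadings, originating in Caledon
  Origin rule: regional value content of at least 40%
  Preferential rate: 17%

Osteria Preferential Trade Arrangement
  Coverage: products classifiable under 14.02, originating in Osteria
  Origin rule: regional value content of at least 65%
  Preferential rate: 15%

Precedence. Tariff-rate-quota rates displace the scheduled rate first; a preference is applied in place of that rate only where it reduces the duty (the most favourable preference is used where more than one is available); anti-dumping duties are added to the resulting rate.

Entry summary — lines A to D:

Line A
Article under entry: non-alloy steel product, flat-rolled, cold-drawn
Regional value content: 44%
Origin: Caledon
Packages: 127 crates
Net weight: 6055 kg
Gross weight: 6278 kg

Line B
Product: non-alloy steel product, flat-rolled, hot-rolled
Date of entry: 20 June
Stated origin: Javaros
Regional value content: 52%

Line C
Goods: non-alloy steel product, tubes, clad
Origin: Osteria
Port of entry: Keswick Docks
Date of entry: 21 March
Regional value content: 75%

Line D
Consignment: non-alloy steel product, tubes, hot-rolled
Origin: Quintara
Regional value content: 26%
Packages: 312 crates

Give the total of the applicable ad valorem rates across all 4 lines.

Line A: non-alloy steel → 14.02; flat-rolled → 14.02.01; cold-drawn → 14.02.01.03. Scheduled 33%. Caledon agreement on 14.01.02: 14.02.01.03 not covered. → 33%.
Line B: non-alloy steel → 14.02; flat-rolled → 14.02.01; hot-rolled → 14.02.01.01. Scheduled 36%. Javaros agreement on 14.02: RVC < 65%. → 36%.
Line C: non-alloy steel → 14.02; tubes → 14.02.02; clad → 14.02.02.02. Scheduled 4%. Osteria agreement on 14.02: RVC ≥ 65% → 15% available; preference 15% not lower than 4% → no reduction; anti-dumping (Osteria, 14.02): +21%; total 4% + 21% = 25%. → 25%.
Line D: non-alloy steel → 14.02; tubes → 14.02.02; hot-rolled → 14.02.02.01. Scheduled 32%. Quintara agreement on 14.02.02: RVC < 35%. → 32%.
Sum: 33% + 36% + 25% + 32% = 126%.

126%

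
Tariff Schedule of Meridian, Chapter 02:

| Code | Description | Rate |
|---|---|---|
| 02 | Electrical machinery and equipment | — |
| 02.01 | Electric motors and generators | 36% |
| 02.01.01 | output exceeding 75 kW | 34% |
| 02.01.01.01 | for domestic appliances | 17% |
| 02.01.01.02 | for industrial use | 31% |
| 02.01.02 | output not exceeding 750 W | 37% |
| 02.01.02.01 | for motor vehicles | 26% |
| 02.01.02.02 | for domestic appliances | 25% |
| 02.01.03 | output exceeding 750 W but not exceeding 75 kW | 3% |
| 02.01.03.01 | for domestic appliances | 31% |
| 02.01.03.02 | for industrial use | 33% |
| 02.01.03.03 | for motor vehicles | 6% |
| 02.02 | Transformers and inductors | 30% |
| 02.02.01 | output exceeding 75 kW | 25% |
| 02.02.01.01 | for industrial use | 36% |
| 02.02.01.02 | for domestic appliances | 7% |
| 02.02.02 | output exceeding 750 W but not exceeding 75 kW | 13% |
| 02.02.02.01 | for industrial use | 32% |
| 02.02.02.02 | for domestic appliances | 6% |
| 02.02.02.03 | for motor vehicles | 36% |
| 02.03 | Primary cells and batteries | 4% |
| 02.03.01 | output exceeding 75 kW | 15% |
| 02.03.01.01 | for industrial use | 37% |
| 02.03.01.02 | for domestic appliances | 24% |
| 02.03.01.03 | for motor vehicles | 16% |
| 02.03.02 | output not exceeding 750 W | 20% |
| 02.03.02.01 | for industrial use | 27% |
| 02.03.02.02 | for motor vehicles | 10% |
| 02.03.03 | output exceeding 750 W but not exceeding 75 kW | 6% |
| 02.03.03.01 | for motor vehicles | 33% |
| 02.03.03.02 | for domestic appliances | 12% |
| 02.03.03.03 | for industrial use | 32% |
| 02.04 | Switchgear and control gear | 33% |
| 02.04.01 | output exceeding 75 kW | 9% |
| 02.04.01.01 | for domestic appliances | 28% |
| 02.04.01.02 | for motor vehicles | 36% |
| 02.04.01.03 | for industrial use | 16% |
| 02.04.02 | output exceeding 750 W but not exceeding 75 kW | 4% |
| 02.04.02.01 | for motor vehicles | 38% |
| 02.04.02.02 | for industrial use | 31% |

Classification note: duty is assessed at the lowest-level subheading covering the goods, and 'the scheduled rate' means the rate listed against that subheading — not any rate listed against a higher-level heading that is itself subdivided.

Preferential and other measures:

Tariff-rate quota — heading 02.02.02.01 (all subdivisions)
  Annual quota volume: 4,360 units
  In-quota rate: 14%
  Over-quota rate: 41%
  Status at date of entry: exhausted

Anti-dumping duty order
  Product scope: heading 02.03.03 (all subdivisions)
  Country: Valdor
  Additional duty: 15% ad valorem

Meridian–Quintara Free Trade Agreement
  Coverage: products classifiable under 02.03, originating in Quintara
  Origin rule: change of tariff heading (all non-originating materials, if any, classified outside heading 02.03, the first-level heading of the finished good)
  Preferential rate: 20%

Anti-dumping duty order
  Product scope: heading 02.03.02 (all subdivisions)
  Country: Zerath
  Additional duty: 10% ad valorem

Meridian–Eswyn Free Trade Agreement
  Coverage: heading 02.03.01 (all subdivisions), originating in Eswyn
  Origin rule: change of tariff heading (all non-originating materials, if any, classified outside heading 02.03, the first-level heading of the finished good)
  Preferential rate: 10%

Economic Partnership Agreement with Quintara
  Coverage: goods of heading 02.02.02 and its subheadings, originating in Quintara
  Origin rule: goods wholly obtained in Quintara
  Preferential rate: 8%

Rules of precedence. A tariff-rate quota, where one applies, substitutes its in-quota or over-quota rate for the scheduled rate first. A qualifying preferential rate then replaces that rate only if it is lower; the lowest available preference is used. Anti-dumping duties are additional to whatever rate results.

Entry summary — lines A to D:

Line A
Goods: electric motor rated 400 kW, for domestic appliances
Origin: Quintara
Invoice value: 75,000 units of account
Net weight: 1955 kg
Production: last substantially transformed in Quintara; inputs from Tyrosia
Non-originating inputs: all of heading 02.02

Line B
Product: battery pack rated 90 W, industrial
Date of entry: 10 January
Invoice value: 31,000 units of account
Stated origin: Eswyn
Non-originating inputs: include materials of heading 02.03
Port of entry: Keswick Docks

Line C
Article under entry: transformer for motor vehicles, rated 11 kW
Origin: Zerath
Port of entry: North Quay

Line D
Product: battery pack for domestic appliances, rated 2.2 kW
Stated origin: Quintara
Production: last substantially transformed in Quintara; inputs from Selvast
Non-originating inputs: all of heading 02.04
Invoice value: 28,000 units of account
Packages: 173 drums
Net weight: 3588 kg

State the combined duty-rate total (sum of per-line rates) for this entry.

Line A: electric motor → 02.01; rated 400 kW → 02.01.01; for domestic appliances → 02.01.01.01. Scheduled 17%. Quintara agreement on 02.03: 02.01.01.01 not covered; Quintara agreement on 02.02.02: 02.01.01.01 not covered. → 17%.
Line B: battery pack → 02.03; rated 90 W → 02.03.02; industrial → 02.03.02.01. Scheduled 27%. Eswyn agreement on 02.03.01: 02.03.02.01 not covered. → 27%.
Line C: transformer → 02.02; rated 11 kW → 02.02.02; for motor vehicles → 02.02.02.03. Scheduled 36%. No special measure applies. → 36%.
Line D: battery pack → 02.03; rated 2.2 kW → 02.03.03; for domestic appliances → 02.03.03.02. Scheduled 12%. Quintara agreement on 02.03: CTH met → 20% available; Quintara agreement on 02.02.02: 02.03.03.02 not covered; preference 20% not lower than 12% → no reduction. → 12%.
Sum: 17% + 27% + 36% + 12% = 92%.

92%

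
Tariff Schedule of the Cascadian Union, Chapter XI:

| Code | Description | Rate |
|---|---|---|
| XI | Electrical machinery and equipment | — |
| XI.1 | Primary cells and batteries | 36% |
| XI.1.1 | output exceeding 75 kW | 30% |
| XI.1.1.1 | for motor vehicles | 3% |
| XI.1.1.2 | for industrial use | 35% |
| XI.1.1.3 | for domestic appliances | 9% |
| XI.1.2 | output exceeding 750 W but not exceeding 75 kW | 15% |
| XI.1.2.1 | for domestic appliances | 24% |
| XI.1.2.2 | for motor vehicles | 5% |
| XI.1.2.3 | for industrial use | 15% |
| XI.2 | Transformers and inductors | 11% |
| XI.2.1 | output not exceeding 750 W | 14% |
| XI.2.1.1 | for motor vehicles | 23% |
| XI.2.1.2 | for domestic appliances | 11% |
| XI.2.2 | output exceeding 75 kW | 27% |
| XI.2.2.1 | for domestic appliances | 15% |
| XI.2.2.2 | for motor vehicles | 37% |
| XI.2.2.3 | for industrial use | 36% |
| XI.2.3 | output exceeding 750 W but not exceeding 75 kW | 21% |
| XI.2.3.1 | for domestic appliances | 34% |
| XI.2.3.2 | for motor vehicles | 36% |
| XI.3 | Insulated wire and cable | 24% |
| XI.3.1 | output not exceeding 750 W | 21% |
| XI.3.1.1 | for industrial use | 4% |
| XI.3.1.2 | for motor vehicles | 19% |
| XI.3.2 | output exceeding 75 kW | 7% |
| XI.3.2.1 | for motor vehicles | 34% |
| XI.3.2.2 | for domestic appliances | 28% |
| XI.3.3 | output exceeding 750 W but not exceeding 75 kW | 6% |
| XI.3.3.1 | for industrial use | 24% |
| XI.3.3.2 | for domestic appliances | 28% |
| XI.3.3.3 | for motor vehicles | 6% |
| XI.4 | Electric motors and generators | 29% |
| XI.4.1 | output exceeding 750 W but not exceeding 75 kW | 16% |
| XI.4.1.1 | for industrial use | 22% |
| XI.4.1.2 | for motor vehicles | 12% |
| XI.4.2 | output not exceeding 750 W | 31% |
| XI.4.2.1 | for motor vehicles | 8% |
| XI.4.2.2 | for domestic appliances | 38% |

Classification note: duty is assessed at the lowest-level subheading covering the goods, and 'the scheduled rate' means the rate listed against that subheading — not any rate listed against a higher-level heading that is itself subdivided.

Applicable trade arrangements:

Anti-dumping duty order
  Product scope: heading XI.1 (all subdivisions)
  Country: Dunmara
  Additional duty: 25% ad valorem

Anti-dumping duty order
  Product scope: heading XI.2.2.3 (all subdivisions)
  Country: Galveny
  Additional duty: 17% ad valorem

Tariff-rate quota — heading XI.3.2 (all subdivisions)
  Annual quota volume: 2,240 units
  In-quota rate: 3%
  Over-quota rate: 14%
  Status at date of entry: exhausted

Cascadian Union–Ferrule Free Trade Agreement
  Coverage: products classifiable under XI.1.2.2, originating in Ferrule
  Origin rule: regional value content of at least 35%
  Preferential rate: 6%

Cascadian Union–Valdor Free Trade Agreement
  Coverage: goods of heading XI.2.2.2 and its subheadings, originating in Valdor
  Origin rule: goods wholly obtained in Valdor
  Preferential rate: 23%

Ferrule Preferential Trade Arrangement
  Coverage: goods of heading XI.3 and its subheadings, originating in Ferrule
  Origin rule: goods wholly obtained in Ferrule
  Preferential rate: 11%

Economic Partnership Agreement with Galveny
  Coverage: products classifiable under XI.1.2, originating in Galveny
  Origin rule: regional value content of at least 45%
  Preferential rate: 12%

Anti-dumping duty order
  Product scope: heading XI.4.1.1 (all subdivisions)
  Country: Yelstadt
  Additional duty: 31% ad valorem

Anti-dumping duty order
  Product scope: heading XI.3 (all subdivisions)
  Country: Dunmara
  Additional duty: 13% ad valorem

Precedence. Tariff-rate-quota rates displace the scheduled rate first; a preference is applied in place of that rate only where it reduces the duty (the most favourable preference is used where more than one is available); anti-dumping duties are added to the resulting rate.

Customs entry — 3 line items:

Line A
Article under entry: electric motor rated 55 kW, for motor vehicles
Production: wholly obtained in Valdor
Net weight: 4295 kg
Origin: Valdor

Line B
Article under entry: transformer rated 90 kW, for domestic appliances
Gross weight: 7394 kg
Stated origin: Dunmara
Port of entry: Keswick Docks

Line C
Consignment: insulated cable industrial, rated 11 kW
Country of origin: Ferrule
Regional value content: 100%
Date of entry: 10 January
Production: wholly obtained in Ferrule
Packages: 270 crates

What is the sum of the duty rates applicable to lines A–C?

Line A: electric motor → XI.4; rated 55 kW → XI.4.1; for motor vehicles → XI.4.1.2. Scheduled 12%. Valdor agreement on XI.2.2.2: XI.4.1.2 not covered. → 12%.
Line B: transformer → XI.2; rated 90 kW → XI.2.2; for domestic appliances → XI.2.2.1. Scheduled 15%. No special measure applies. → 15%.
Line C: insulated cable → XI.3; rated 11 kW → XI.3.3; industrial → XI.3.3.1. Scheduled 24%. Ferrule agreement on XI.1.2.2: XI.3.3.1 not covered; Ferrule agreement on XI.3: wholly obtained → 11% available; preferential 11%. → 11%.
Sum: 12% + 15% + 11% = 38%.

38%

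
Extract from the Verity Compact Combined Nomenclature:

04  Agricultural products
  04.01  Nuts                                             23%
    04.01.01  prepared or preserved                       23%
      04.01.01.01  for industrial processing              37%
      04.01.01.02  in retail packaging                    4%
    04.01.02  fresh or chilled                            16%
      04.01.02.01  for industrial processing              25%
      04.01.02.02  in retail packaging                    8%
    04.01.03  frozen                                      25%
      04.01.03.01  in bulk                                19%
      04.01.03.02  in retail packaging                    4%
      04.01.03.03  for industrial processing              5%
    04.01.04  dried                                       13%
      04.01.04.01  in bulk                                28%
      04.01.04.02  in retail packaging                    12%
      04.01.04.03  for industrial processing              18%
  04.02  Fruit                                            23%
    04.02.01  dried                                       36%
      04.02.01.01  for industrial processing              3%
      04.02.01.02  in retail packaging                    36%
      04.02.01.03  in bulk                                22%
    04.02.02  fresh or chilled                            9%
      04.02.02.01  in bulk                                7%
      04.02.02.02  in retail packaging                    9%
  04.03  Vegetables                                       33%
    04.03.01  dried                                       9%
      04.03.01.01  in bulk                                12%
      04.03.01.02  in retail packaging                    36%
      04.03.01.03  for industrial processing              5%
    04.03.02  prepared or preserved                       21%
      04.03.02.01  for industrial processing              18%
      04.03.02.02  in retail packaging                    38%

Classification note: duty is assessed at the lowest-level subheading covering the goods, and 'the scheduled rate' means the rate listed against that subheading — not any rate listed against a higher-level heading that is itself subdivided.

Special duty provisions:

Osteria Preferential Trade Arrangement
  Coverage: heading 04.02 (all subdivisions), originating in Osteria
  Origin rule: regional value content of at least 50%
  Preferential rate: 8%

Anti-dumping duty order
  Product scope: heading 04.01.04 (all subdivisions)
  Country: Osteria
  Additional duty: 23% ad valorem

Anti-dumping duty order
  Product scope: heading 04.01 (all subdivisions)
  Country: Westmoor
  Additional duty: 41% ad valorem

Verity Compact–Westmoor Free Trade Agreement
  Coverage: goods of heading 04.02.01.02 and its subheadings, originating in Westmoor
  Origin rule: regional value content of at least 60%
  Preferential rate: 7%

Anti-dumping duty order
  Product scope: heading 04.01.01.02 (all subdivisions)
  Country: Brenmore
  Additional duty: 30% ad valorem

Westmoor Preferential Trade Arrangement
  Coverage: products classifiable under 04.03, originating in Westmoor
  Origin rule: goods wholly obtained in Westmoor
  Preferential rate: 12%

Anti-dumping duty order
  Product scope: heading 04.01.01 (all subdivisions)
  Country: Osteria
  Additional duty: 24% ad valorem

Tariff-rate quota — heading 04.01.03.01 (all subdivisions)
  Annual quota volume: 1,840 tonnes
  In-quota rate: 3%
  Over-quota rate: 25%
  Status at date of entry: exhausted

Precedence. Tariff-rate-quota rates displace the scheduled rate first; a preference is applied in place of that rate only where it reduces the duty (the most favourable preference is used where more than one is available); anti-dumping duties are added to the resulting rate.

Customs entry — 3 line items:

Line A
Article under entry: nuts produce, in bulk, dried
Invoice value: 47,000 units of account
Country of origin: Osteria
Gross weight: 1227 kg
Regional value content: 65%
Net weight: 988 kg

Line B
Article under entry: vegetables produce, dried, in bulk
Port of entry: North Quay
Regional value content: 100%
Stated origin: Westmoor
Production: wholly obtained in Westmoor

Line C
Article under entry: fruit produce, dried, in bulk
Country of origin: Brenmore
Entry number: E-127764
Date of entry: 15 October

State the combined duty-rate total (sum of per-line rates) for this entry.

85%

Line A: nuts → 04.01; dried → 04.01.04; in bulk → 04.01.04.01. Scheduled 28%. Osteria agreement on 04.02: 04.01.04.01 not covered; anti-dumping (Osteria, 04.01.04): +23%; total 28% + 23% = 51%. → 51%.
Line B: vegetables → 04.03; dried → 04.03.01; in bulk → 04.03.01.01. Scheduled 12%. Westmoor agreement on 04.02.01.02: 04.03.01.01 not covered; Westmoor agreement on 04.03: wholly obtained → 12% available; preference 12% not lower than 12% → no reduction. → 12%.
Line C: fruit → 04.02; dried → 04.02.01; in bulk → 04.02.01.03. Scheduled 22%. No special measure applies. → 22%.
Sum: 51% + 12% + 22% = 85%.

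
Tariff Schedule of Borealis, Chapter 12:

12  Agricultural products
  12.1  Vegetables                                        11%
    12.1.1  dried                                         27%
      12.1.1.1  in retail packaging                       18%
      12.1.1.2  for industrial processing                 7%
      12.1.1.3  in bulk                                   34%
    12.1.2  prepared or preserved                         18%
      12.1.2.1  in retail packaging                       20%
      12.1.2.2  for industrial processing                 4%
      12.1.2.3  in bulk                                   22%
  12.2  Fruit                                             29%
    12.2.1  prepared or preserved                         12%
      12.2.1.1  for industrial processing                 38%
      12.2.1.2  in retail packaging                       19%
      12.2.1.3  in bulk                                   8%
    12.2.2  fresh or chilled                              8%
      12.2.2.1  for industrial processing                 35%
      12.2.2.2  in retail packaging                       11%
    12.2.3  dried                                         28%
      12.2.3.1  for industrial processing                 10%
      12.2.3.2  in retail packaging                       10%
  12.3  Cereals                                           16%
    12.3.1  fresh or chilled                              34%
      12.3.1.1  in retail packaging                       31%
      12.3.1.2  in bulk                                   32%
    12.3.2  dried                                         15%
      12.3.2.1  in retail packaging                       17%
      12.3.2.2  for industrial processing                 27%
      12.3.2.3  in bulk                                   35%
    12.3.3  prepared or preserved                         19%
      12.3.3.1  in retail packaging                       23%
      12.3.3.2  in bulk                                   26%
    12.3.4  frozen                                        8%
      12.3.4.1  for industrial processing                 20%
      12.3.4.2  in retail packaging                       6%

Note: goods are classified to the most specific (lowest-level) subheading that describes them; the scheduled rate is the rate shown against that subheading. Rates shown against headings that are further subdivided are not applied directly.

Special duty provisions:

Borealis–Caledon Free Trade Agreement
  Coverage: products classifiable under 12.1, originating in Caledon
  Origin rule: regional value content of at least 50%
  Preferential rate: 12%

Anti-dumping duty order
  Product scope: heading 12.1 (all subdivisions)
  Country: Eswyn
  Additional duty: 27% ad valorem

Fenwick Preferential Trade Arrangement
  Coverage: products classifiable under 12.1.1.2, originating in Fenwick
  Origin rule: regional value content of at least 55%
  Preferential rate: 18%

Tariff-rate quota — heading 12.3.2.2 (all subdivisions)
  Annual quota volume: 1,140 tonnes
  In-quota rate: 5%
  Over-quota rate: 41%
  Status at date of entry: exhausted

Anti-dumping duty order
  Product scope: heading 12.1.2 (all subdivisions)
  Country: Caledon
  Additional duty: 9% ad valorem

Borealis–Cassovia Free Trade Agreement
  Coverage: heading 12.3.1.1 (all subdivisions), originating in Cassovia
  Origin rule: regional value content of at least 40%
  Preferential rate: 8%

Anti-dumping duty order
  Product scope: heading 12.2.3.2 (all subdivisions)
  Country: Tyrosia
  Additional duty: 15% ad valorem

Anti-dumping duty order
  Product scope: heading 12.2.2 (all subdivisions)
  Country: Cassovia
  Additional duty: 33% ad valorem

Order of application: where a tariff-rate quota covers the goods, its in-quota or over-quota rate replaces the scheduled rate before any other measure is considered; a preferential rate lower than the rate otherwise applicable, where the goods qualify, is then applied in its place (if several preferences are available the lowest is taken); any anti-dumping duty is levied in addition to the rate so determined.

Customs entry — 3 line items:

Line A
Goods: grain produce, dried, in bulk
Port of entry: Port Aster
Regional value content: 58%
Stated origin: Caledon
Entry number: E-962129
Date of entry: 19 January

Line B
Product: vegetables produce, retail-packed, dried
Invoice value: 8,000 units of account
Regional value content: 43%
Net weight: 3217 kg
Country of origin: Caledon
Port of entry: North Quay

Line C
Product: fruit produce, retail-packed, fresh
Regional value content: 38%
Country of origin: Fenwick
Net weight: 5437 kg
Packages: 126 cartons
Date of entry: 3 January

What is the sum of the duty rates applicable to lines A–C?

64%

Line A: grain → 12.3; dried → 12.3.2; in bulk → 12.3.2.3. Scheduled 35%. Caledon agreement on 12.1: 12.3.2.3 not covered. → 35%.
Line B: vegetables → 12.1; dried → 12.1.1; retail-packed → 12.1.1.1. Scheduled 18%. Caledon agreement on 12.1: RVC < 50%. → 18%.
Line C: fruit → 12.2; fresh → 12.2.2; retail-packed → 12.2.2.2. Scheduled 11%. Fenwick agreement on 12.1.1.2: 12.2.2.2 not covered. → 11%.
Sum: 35% + 18% + 11% = 64%.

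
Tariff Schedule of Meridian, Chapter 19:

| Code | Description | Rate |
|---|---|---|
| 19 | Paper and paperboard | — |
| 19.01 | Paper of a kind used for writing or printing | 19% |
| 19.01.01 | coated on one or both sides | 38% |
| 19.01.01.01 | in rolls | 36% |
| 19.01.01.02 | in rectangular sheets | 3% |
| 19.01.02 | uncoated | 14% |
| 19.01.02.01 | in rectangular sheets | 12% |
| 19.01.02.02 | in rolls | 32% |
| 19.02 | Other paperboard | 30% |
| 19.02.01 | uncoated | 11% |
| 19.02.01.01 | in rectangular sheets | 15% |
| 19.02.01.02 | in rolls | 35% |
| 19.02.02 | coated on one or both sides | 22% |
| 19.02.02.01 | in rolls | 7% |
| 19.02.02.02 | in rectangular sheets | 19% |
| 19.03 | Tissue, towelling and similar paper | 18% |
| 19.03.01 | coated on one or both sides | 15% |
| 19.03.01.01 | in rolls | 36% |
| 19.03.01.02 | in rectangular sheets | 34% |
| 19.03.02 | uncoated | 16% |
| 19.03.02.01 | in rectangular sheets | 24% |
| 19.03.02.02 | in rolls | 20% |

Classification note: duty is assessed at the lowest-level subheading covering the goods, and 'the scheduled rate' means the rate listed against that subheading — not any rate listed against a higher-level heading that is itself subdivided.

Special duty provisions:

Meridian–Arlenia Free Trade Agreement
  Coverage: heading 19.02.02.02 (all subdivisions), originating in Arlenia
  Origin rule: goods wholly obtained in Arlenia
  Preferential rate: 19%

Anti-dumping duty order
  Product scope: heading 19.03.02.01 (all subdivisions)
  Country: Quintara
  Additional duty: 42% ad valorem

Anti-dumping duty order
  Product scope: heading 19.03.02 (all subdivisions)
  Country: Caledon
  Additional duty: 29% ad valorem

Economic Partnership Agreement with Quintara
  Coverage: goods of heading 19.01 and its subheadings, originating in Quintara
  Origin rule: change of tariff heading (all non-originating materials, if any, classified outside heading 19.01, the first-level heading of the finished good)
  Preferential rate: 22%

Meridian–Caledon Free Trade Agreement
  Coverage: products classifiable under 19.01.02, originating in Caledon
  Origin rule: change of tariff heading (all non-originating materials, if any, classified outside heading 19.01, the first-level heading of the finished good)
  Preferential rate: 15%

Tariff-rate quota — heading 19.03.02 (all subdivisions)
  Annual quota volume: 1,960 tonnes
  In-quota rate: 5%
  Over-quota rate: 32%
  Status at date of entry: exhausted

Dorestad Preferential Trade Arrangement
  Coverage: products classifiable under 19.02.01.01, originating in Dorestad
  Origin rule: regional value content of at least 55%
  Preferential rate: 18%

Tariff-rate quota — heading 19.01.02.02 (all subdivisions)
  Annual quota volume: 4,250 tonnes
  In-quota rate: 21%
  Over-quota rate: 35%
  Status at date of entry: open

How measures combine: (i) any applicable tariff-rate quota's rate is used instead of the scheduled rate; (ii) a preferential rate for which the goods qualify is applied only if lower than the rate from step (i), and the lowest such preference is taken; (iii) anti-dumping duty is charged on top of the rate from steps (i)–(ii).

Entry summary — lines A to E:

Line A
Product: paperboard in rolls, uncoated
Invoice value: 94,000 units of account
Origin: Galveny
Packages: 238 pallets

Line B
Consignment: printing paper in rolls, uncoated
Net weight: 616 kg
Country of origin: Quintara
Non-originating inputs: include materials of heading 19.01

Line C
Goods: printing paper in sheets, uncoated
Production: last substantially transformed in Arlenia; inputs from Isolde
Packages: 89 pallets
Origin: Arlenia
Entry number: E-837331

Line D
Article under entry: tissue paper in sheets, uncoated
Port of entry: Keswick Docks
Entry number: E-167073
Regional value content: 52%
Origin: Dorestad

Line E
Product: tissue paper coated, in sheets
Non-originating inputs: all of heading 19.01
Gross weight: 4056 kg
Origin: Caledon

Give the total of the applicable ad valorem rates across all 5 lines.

Line A: paperboard → 19.02; uncoated → 19.02.01; in rolls → 19.02.01.02. Scheduled 35%. No special measure applies. → 35%.
Line B: printing paper → 19.01; uncoated → 19.01.02; in rolls → 19.01.02.02. Scheduled 32%. quota on 19.01.02.02 open → in-quota 21%; Quintara agreement on 19.01: CTH not met. → 21%.
Line C: printing paper → 19.01; uncoated → 19.01.02; in sheets → 19.01.02.01. Scheduled 12%. Arlenia agreement on 19.02.02.02: 19.01.02.01 not covered. → 12%.
Line D: tissue paper → 19.03; uncoated → 19.03.02; in sheets → 19.03.02.01. Scheduled 24%. quota on 19.03.02 exhausted → over-quota 32%; Dorestad agreement on 19.02.01.01: 19.03.02.01 not covered. → 32%.
Line E: tissue paper → 19.03; coated → 19.03.01; in sheets → 19.03.01.02. Scheduled 34%. Caledon agreement on 19.01.02: 19.03.01.02 not covered. → 34%.
Sum: 35% + 21% + 12% + 32% + 34% = 134%.

134%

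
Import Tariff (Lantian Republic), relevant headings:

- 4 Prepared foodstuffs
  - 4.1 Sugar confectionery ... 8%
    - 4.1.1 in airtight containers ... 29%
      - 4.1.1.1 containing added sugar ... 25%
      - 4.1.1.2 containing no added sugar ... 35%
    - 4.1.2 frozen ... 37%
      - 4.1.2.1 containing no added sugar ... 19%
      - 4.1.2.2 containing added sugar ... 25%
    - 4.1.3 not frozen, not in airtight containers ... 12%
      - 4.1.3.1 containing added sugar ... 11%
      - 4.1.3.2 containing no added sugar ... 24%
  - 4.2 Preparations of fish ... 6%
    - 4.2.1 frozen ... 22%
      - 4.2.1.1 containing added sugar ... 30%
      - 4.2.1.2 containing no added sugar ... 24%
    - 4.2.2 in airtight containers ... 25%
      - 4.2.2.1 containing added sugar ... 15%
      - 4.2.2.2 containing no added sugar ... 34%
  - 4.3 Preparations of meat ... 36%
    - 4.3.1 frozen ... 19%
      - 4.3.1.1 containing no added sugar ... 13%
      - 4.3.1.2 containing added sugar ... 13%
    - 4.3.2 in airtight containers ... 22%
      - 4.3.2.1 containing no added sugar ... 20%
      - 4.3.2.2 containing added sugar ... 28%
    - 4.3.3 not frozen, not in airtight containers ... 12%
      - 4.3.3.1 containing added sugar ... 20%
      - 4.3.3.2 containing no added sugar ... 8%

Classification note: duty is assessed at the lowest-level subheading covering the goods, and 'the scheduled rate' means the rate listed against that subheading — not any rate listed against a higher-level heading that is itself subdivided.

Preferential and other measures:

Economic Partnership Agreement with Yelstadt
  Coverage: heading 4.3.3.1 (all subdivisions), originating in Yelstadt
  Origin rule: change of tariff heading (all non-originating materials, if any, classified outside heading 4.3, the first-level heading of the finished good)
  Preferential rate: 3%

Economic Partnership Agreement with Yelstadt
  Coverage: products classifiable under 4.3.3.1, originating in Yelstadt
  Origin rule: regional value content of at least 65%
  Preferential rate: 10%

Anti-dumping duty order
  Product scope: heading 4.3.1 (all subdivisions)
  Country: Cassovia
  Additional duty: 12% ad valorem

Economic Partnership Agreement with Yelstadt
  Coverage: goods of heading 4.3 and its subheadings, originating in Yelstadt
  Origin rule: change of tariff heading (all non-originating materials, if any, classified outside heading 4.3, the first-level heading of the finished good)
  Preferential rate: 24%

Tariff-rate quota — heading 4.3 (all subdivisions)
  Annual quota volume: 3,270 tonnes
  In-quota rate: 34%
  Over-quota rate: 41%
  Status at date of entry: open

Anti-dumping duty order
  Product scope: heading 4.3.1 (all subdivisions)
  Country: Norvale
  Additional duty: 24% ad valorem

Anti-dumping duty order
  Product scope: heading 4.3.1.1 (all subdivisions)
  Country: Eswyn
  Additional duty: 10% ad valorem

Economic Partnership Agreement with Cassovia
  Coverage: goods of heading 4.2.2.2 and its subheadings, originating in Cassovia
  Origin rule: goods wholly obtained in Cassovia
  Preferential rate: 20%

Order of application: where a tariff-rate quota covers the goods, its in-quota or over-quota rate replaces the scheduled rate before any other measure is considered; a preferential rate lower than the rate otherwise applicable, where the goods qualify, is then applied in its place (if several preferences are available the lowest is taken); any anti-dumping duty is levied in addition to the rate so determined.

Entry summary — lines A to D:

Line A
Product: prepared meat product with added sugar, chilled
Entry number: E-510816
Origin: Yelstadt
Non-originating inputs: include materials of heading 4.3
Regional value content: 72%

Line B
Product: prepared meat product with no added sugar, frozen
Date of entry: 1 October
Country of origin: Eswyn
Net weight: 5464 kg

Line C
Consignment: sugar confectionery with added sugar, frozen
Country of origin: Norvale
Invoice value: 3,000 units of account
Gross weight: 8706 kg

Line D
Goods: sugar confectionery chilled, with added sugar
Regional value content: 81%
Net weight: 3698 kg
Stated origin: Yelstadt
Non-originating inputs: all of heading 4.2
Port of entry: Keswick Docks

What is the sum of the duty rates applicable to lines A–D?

90%

Line A: prepared meat product → 4.3; chilled → 4.3.3; with added sugar → 4.3.3.1. Scheduled 20%. quota on 4.3 open → in-quota 34%; Yelstadt agreement on 4.3.3.1: CTH not met; Yelstadt agreement on 4.3.3.1: RVC ≥ 65% → 10% available; Yelstadt agreement on 4.3: CTH not met; preferential 10%. → 10%.
Line B: prepared meat product → 4.3; frozen → 4.3.1; with no added sugar → 4.3.1.1. Scheduled 13%. quota on 4.3 open → in-quota 34%; anti-dumping (Eswyn, 4.3.1.1): +10%; total 34% + 10% = 44%. → 44%.
Line C: sugar confectionery → 4.1; frozen → 4.1.2; with added sugar → 4.1.2.2. Scheduled 25%. No special measure applies. → 25%.
Line D: sugar confectionery → 4.1; chilled → 4.1.3; with added sugar → 4.1.3.1. Scheduled 11%. Yelstadt agreement on 4.3.3.1: 4.1.3.1 not covered; Yelstadt agreement on 4.3.3.1: 4.1.3.1 not covered; Yelstadt agreement on 4.3: 4.1.3.1 not covered. → 11%.
Sum: 10% + 44% + 25% + 11% = 90%.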